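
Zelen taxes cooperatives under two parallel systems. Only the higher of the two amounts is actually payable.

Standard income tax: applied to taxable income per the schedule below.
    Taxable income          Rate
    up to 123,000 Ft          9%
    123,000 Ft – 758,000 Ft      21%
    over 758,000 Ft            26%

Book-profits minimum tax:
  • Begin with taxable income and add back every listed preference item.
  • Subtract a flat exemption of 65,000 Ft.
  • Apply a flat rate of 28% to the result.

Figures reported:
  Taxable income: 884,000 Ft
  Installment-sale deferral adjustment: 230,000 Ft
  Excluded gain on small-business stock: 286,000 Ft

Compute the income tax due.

373,800 Ft

Book-profits minimum tax:
  Adjusted income: 884,000 Ft + 230,000 Ft + 286,000 Ft = 1,400,000 Ft
  Less exemption 65,000 Ft → base 1,335,000 Ft
  1,335,000 Ft × 28% = 373,800 Ft

Standard income tax:
  123,000 Ft × 9% = 11,070 Ft
  635,000 Ft × 21% = 133,350 Ft
  126,000 Ft × 26% = 32,760 Ft
  → 177,180 Ft

373,800 Ft > 177,180 Ft, so the book-profits minimum tax is the binding amount.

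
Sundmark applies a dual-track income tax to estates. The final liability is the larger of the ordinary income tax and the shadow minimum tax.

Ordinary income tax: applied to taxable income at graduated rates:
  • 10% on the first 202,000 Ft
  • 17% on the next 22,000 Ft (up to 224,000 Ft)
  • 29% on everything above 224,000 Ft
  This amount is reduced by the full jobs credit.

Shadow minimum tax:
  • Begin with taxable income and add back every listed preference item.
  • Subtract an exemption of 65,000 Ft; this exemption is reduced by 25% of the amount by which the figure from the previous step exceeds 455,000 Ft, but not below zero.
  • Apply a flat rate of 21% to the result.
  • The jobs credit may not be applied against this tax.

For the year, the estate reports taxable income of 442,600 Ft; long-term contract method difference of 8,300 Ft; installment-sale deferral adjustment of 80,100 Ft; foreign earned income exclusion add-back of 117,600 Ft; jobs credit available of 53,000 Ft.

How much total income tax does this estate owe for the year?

132,720 Ft

Shadow minimum tax:
  Adjusted income: 442,600 Ft + 8,300 Ft + 80,100 Ft + 117,600 Ft = 648,600 Ft
  Exemption: 65,000 Ft − 25% × (648,600 Ft − 455,000 Ft) = 65,000 Ft − 48,400 Ft = 16,600 Ft
  Base: 648,600 Ft − 16,600 Ft = 632,000 Ft
  632,000 Ft × 21% = 132,720 Ft

Ordinary income tax:
  202,000 Ft × 10% = 20,200 Ft
  22,000 Ft × 17% = 3,740 Ft
  218,600 Ft × 29% = 63,394 Ft
  → 87,334 Ft
  Less jobs credit 53,000 Ft → 34,334 Ft

132,720 Ft > 34,334 Ft, so the shadow minimum tax is the binding amount.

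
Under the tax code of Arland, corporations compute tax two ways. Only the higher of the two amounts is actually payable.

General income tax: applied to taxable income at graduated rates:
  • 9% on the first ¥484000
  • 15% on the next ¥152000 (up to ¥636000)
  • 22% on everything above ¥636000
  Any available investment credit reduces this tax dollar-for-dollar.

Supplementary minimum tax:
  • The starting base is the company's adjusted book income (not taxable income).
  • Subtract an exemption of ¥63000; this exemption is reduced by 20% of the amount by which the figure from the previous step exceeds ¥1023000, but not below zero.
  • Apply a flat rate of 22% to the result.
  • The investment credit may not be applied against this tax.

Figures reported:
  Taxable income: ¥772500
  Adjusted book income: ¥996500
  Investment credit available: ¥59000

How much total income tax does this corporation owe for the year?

Supplementary minimum tax:
  Base (adjusted book income): ¥996500
  Exemption: ¥996500 ≤ ¥1023000, so full ¥63000 applies
  Base: ¥996500 − ¥63000 = ¥933500
  ¥933500 × 22% = ¥205370

General income tax:
  ¥484000 × 9% = ¥43560
  ¥152000 × 15% = ¥22800
  ¥136500 × 22% = ¥30030
  → ¥96390
  Less investment credit ¥59000 → ¥37390

¥205370 > ¥37390, so the supplementary minimum tax is the binding amount.

¥205370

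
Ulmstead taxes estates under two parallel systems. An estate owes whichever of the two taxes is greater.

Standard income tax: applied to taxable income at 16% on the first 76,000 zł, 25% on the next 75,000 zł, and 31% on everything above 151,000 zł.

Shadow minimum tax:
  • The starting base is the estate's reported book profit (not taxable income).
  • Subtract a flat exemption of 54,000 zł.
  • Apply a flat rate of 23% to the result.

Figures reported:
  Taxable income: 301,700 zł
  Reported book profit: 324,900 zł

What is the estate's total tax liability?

77,627 zł

Standard income tax:
  76,000 zł × 16% = 12,160 zł
  75,000 zł × 25% = 18,750 zł
  150,700 zł × 31% = 46,717 zł
  → 77,627 zł

Shadow minimum tax:
  Base (reported book profit): 324,900 zł
  Less exemption 54,000 zł → base 270,900 zł
  270,900 zł × 23% = 62,307 zł

77,627 zł > 62,307 zł, so the standard income tax governs.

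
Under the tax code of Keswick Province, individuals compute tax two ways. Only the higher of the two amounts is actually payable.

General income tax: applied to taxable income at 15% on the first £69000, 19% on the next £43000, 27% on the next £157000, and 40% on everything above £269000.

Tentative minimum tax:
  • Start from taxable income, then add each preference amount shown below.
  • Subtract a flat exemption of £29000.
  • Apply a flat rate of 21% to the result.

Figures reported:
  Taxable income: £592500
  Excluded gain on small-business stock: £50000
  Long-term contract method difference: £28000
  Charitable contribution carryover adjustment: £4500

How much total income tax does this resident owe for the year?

Tentative minimum tax:
  Adjusted income: £592500 + £50000 + £28000 + £4500 = £675000
  Less exemption £29000 → base £646000
  £646000 × 21% = £135660

General income tax:
  £69000 × 15% = £10350
  £43000 × 19% = £8170
  £157000 × 27% = £42390
  £323500 × 40% = £129400
  → £190310

£190310 > £135660, so the general income tax governs.

£190310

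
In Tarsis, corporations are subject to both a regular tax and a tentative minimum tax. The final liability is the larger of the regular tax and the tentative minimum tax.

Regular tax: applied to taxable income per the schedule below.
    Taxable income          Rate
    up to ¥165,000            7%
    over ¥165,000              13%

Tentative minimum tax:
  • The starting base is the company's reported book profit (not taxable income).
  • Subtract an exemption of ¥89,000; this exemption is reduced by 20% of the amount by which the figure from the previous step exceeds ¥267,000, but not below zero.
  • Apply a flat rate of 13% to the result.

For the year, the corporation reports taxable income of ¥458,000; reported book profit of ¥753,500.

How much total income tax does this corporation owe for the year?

¥97,955

Regular tax:
  ¥165,000 × 7% = ¥11,550
  ¥293,000 × 13% = ¥38,090
  → ¥49,640

Tentative minimum tax:
  Base (reported book profit): ¥753,500
  Exemption: 20% × (¥753,500 − ¥267,000) = ¥97,300 ≥ ¥89,000, so the exemption is fully phased out
  Base: ¥753,500 − ¥0 = ¥753,500
  ¥753,500 × 13% = ¥97,955

¥97,955 > ¥49,640, so the tentative minimum tax is the binding amount.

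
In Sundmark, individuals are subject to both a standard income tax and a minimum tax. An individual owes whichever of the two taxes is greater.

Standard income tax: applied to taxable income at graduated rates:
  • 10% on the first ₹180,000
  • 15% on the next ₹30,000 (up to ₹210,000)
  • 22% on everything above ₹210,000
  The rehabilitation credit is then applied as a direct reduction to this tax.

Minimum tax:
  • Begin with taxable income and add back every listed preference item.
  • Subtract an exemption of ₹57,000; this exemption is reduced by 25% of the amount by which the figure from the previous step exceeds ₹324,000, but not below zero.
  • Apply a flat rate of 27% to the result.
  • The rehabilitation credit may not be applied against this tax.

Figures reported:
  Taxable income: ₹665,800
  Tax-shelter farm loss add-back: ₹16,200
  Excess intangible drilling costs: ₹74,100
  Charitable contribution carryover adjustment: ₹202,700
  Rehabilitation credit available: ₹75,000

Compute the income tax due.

Minimum tax:
  Adjusted income: ₹665,800 + ₹16,200 + ₹74,100 + ₹202,700 = ₹958,800
  Exemption: 25% × (₹958,800 − ₹324,000) = ₹158,700 ≥ ₹57,000, so the exemption is fully phased out
  Base: ₹958,800 − ₹0 = ₹958,800
  ₹958,800 × 27% = ₹258,876

Standard income tax:
  ₹180,000 × 10% = ₹18,000
  ₹30,000 × 15% = ₹4,500
  ₹455,800 × 22% = ₹100,276
  → ₹122,776
  Less rehabilitation credit ₹75,000 → ₹47,776

₹258,876 > ₹47,776, so the minimum tax is the binding amount.

₹258,876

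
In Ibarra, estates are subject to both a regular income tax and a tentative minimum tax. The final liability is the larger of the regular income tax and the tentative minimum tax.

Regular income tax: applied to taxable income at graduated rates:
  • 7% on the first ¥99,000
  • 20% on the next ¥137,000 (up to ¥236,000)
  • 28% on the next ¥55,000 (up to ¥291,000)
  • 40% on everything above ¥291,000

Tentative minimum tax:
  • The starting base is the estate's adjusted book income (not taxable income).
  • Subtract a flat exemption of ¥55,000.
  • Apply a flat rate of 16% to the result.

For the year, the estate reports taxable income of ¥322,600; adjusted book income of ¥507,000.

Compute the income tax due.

Regular income tax:
  ¥99,000 × 7% = ¥6,930
  ¥137,000 × 20% = ¥27,400
  ¥55,000 × 28% = ¥15,400
  ¥31,600 × 40% = ¥12,640
  → ¥62,370

Tentative minimum tax:
  Base (adjusted book income): ¥507,000
  Less exemption ¥55,000 → base ¥452,000
  ¥452,000 × 16% = ¥72,320

¥72,320 > ¥62,370, so the tentative minimum tax is the binding amount.

¥72,320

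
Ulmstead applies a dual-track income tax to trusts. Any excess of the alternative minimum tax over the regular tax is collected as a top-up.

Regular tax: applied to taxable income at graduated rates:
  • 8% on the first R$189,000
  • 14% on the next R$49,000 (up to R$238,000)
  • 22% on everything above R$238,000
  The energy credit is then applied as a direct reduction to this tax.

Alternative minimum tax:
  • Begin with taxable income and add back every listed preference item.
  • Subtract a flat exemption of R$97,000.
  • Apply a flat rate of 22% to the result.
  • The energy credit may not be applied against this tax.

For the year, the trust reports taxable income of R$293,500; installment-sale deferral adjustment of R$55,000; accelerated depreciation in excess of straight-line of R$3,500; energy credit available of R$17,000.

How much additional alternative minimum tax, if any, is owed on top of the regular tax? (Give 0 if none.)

Regular tax:
  R$189,000 × 8% = R$15,120
  R$49,000 × 14% = R$6,860
  R$55,500 × 22% = R$12,210
  → R$34,190
  Less energy credit R$17,000 → R$17,190

Alternative minimum tax:
  Adjusted income: R$293,500 + R$55,000 + R$3,500 = R$352,000
  Less exemption R$97,000 → base R$255,000
  R$255,000 × 22% = R$56,100

Excess of alternative minimum tax over regular tax: R$56,100 − R$17,190 = R$38,910.

R$38,910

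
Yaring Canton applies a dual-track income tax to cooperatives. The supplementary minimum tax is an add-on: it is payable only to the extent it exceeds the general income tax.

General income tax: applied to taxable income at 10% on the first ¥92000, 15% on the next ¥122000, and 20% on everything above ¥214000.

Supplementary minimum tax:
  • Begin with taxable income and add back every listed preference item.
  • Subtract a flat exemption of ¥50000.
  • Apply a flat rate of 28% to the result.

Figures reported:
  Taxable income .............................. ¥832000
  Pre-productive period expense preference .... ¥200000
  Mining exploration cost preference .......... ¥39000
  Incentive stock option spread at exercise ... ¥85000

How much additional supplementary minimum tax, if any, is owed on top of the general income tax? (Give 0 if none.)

Supplementary minimum tax:
  Adjusted income: ¥832000 + ¥200000 + ¥39000 + ¥85000 = ¥1156000
  Less exemption ¥50000 → base ¥1106000
  ¥1106000 × 28% = ¥309680

General income tax:
  ¥92000 × 10% = ¥9200
  ¥122000 × 15% = ¥18300
  ¥618000 × 20% = ¥123600
  → ¥151100

Excess of supplementary minimum tax over general income tax: ¥309680 − ¥151100 = ¥158580.

¥158580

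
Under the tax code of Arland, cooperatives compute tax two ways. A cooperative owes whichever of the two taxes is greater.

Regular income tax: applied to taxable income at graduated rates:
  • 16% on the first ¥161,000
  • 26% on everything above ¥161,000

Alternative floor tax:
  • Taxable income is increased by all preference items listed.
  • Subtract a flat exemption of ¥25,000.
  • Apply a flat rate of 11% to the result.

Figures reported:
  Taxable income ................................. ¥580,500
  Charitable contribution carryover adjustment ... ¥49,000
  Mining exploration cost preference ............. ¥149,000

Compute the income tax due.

Alternative floor tax:
  Adjusted income: ¥580,500 + ¥49,000 + ¥149,000 = ¥778,500
  Less exemption ¥25,000 → base ¥753,500
  ¥753,500 × 11% = ¥82,885

Regular income tax:
  ¥161,000 × 16% = ¥25,760
  ¥419,500 × 26% = ¥109,070
  → ¥134,830

¥134,830 > ¥82,885, so the regular income tax governs.

¥134,830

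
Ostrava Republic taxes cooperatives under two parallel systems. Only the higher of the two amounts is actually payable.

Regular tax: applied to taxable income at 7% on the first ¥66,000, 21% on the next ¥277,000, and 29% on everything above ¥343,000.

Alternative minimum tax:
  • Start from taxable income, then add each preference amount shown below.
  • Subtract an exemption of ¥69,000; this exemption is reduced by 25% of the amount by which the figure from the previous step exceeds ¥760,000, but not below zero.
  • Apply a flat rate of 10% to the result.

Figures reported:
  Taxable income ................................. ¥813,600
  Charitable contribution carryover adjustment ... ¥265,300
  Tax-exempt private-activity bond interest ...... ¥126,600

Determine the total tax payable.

¥199,264

Alternative minimum tax:
  Adjusted income: ¥813,600 + ¥265,300 + ¥126,600 = ¥1,205,500
  Exemption: 25% × (¥1,205,500 − ¥760,000) = ¥111,375 ≥ ¥69,000, so the exemption is fully phased out
  Base: ¥1,205,500 − ¥0 = ¥1,205,500
  ¥1,205,500 × 10% = ¥120,550

Regular tax:
  ¥66,000 × 7% = ¥4,620
  ¥277,000 × 21% = ¥58,170
  ¥470,600 × 29% = ¥136,474
  → ¥199,264

¥199,264 > ¥120,550, so the regular tax governs.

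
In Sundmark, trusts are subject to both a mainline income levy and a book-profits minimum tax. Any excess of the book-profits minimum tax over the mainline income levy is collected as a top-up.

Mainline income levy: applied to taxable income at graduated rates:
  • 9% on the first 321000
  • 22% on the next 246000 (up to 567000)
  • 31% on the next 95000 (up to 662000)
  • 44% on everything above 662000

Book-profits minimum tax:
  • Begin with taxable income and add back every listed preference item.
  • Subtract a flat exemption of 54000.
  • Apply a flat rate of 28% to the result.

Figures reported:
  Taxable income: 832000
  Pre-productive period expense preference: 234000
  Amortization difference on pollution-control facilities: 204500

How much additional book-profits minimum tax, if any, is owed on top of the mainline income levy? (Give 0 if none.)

Mainline income levy:
  321000 × 9% = 28890
  246000 × 22% = 54120
  95000 × 31% = 29450
  170000 × 44% = 74800
  → 187260

Book-profits minimum tax:
  Adjusted income: 832000 + 234000 + 204500 = 1270500
  Less exemption 54000 → base 1216500
  1216500 × 28% = 340620

Excess of book-profits minimum tax over mainline income levy: 340620 − 187260 = 153360.

153360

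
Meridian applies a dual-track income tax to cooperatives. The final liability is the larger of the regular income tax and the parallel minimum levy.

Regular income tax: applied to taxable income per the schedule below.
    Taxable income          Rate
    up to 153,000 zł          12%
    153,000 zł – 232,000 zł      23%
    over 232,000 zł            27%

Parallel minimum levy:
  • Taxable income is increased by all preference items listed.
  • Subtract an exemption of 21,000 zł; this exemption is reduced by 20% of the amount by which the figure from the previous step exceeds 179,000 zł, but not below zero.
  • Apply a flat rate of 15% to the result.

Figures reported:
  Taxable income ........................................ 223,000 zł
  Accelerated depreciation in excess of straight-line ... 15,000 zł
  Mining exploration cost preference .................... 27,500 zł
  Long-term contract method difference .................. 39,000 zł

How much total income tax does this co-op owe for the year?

45,675 zł

Parallel minimum levy:
  Adjusted income: 223,000 zł + 15,000 zł + 27,500 zł + 39,000 zł = 304,500 zł
  Exemption: 20% × (304,500 zł − 179,000 zł) = 25,100 zł ≥ 21,000 zł, so the exemption is fully phased out
  Base: 304,500 zł − 0 zł = 304,500 zł
  304,500 zł × 15% = 45,675 zł

Regular income tax:
  153,000 zł × 12% = 18,360 zł
  70,000 zł × 23% = 16,100 zł
  → 34,460 zł

45,675 zł > 34,460 zł, so the parallel minimum levy is the binding amount.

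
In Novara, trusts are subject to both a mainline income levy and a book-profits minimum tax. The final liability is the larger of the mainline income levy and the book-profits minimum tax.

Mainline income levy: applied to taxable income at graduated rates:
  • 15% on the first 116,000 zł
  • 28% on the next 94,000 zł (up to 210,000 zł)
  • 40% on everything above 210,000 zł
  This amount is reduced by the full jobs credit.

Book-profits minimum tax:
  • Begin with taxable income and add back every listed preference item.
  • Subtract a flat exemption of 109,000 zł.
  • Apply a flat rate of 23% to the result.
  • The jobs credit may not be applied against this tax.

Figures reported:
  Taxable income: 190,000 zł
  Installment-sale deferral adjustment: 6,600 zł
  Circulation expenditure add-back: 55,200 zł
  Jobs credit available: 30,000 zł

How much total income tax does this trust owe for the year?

Mainline income levy:
  116,000 zł × 15% = 17,400 zł
  74,000 zł × 28% = 20,720 zł
  → 38,120 zł
  Less jobs credit 30,000 zł → 8,120 zł

Book-profits minimum tax:
  Adjusted income: 190,000 zł + 6,600 zł + 55,200 zł = 251,800 zł
  Less exemption 109,000 zł → base 142,800 zł
  142,800 zł × 23% = 32,844 zł

32,844 zł > 8,120 zł, so the book-profits minimum tax is the binding amount.

32,844 zł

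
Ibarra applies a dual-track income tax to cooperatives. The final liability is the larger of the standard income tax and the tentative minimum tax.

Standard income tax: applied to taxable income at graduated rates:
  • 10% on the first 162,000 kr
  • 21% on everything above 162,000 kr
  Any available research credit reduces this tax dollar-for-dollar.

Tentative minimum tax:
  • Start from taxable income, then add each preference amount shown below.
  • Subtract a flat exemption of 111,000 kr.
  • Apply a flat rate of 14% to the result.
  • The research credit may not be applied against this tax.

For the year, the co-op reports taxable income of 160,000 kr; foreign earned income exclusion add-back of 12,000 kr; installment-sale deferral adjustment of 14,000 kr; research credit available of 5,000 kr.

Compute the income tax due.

Standard income tax:
  160,000 kr × 10% = 16,000 kr
  Less research credit 5,000 kr → 11,000 kr

Tentative minimum tax:
  Adjusted income: 160,000 kr + 12,000 kr + 14,000 kr = 186,000 kr
  Less exemption 111,000 kr → base 75,000 kr
  75,000 kr × 14% = 10,500 kr

11,000 kr > 10,500 kr, so the standard income tax governs.

11,000 kr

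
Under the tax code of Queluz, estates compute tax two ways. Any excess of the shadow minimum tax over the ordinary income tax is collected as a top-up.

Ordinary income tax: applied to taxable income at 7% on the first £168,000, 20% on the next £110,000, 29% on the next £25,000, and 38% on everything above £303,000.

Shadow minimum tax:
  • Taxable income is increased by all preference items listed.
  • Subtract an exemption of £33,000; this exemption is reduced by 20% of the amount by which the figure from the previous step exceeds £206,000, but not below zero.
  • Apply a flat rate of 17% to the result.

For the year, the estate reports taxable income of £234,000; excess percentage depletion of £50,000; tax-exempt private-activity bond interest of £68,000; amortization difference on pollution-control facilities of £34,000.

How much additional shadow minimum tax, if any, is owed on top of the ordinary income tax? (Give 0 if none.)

Ordinary income tax:
  £168,000 × 7% = £11,760
  £66,000 × 20% = £13,200
  → £24,960

Shadow minimum tax:
  Adjusted income: £234,000 + £50,000 + £68,000 + £34,000 = £386,000
  Exemption: 20% × (£386,000 − £206,000) = £36,000 ≥ £33,000, so the exemption is fully phased out
  Base: £386,000 − £0 = £386,000
  £386,000 × 17% = £65,620

Excess of shadow minimum tax over ordinary income tax: £65,620 − £24,960 = £40,660.

£40,660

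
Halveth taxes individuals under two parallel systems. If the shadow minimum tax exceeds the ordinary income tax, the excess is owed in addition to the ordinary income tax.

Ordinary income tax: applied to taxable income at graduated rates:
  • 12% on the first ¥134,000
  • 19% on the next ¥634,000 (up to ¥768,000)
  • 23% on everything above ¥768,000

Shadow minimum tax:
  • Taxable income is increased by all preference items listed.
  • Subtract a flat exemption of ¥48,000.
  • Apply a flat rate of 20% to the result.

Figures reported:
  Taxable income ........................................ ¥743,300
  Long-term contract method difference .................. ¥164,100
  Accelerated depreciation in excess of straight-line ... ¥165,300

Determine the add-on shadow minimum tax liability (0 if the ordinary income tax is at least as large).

¥73,093

Shadow minimum tax:
  Adjusted income: ¥743,300 + ¥164,100 + ¥165,300 = ¥1,072,700
  Less exemption ¥48,000 → base ¥1,024,700
  ¥1,024,700 × 20% = ¥204,940

Ordinary income tax:
  ¥134,000 × 12% = ¥16,080
  ¥609,300 × 19% = ¥115,767
  → ¥131,847

Excess of shadow minimum tax over ordinary income tax: ¥204,940 − ¥131,847 = ¥73,093.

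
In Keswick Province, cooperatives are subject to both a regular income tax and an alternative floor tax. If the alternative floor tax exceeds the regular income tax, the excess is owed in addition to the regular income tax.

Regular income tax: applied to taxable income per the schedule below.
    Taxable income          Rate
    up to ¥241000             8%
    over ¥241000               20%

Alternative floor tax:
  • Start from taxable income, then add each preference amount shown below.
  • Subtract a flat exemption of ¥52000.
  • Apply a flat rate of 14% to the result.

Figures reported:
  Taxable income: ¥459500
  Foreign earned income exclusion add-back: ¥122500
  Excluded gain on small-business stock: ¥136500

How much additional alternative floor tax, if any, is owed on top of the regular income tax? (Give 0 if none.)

¥30330

Regular income tax:
  ¥241000 × 8% = ¥19280
  ¥218500 × 20% = ¥43700
  → ¥62980

Alternative floor tax:
  Adjusted income: ¥459500 + ¥122500 + ¥136500 = ¥718500
  Less exemption ¥52000 → base ¥666500
  ¥666500 × 14% = ¥93310

Excess of alternative floor tax over regular income tax: ¥93310 − ¥62980 = ¥30330.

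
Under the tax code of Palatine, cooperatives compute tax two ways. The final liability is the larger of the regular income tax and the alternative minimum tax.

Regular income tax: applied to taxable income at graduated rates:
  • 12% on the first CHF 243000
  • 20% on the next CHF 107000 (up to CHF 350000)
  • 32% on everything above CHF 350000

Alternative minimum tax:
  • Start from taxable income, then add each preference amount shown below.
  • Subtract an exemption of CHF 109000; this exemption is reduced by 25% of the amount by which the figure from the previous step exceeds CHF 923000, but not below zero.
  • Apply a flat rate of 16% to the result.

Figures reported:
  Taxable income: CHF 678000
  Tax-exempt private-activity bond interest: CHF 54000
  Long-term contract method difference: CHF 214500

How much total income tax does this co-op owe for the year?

Regular income tax:
  CHF 243000 × 12% = CHF 29160
  CHF 107000 × 20% = CHF 21400
  CHF 328000 × 32% = CHF 104960
  → CHF 155520

Alternative minimum tax:
  Adjusted income: CHF 678000 + CHF 54000 + CHF 214500 = CHF 946500
  Exemption: CHF 109000 − 25% × (CHF 946500 − CHF 923000) = CHF 109000 − CHF 5875 = CHF 103125
  Base: CHF 946500 − CHF 103125 = CHF 843375
  CHF 843375 × 16% = CHF 134940

CHF 155520 > CHF 134940, so the regular income tax governs.

CHF 155520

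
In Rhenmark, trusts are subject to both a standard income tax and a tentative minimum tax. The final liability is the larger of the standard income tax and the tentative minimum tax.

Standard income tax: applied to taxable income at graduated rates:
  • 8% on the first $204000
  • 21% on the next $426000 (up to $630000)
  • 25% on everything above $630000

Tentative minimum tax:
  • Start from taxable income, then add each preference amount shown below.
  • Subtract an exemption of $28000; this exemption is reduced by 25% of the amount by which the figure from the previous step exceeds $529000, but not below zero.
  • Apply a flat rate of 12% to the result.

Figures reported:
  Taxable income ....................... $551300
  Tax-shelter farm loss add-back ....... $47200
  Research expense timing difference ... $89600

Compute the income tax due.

$89253

Tentative minimum tax:
  Adjusted income: $551300 + $47200 + $89600 = $688100
  Exemption: 25% × ($688100 − $529000) = $39775 ≥ $28000, so the exemption is fully phased out
  Base: $688100 − $0 = $688100
  $688100 × 12% = $82572

Standard income tax:
  $204000 × 8% = $16320
  $347300 × 21% = $72933
  → $89253

$89253 > $82572, so the standard income tax governs.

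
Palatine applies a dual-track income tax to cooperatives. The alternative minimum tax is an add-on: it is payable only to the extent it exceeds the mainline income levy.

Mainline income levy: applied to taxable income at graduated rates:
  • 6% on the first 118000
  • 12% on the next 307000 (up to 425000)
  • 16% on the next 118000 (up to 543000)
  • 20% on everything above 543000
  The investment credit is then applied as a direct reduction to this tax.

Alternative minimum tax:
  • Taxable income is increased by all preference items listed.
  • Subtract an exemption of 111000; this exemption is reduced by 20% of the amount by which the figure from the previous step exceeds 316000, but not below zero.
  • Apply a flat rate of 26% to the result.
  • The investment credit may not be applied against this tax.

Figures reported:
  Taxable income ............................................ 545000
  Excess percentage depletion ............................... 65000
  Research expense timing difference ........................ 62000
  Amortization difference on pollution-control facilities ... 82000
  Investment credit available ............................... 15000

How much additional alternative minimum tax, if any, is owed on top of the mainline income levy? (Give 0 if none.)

Alternative minimum tax:
  Adjusted income: 545000 + 65000 + 62000 + 82000 = 754000
  Exemption: 111000 − 20% × (754000 − 316000) = 111000 − 87600 = 23400
  Base: 754000 − 23400 = 730600
  730600 × 26% = 189956

Mainline income levy:
  118000 × 6% = 7080
  307000 × 12% = 36840
  118000 × 16% = 18880
  2000 × 20% = 400
  → 63200
  Less investment credit 15000 → 48200

Excess of alternative minimum tax over mainline income levy: 189956 − 48200 = 141756.

141756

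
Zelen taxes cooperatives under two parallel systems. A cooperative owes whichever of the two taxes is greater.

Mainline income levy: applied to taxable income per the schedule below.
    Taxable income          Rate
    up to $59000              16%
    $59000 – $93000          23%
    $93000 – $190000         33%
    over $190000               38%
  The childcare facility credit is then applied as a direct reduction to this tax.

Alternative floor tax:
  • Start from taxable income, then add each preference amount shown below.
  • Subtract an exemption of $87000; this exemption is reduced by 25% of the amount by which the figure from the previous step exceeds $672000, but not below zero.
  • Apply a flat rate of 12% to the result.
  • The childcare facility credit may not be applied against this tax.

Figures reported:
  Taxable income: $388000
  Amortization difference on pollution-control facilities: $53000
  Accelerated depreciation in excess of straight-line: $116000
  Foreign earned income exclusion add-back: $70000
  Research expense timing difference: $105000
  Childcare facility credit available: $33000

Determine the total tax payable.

Alternative floor tax:
  Adjusted income: $388000 + $53000 + $116000 + $70000 + $105000 = $732000
  Exemption: $87000 − 25% × ($732000 − $672000) = $87000 − $15000 = $72000
  Base: $732000 − $72000 = $660000
  $660000 × 12% = $79200

Mainline income levy:
  $59000 × 16% = $9440
  $34000 × 23% = $7820
  $97000 × 33% = $32010
  $198000 × 38% = $75240
  → $124510
  Less childcare facility credit $33000 → $91510

$91510 > $79200, so the mainline income levy governs.

$91510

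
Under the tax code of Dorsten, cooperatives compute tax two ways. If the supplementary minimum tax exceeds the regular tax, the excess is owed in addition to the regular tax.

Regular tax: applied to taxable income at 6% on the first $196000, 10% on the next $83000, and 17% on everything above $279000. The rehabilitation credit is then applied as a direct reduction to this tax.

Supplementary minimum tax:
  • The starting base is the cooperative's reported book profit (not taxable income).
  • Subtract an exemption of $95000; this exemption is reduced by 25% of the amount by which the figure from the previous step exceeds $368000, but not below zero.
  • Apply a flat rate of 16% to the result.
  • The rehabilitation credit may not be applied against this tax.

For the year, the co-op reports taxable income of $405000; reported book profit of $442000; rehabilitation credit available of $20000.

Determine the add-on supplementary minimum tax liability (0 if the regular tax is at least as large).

$37000

Supplementary minimum tax:
  Base (reported book profit): $442000
  Exemption: $95000 − 25% × ($442000 − $368000) = $95000 − $18500 = $76500
  Base: $442000 − $76500 = $365500
  $365500 × 16% = $58480

Regular tax:
  $196000 × 6% = $11760
  $83000 × 10% = $8300
  $126000 × 17% = $21420
  → $41480
  Less rehabilitation credit $20000 → $21480

Excess of supplementary minimum tax over regular tax: $58480 − $21480 = $37000.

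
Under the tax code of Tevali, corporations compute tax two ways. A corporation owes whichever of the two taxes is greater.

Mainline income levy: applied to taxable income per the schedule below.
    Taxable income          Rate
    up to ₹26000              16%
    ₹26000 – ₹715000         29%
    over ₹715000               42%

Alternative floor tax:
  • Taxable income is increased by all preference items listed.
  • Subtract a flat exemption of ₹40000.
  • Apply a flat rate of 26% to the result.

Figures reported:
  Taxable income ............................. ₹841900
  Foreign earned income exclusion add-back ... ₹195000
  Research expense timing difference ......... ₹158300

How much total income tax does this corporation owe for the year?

Mainline income levy:
  ₹26000 × 16% = ₹4160
  ₹689000 × 29% = ₹199810
  ₹126900 × 42% = ₹53298
  → ₹257268

Alternative floor tax:
  Adjusted income: ₹841900 + ₹195000 + ₹158300 = ₹1195200
  Less exemption ₹40000 → base ₹1155200
  ₹1155200 × 26% = ₹300352

₹300352 > ₹257268, so the alternative floor tax is the binding amount.

₹300352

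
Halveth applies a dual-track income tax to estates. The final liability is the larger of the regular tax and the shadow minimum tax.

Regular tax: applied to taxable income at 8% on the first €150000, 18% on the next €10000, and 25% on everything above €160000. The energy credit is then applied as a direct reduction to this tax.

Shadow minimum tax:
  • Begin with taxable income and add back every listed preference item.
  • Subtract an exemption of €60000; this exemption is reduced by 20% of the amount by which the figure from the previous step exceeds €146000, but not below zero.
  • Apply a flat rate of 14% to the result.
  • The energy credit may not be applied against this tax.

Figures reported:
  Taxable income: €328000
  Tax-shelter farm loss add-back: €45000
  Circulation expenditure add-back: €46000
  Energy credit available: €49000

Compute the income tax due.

€57904

Shadow minimum tax:
  Adjusted income: €328000 + €45000 + €46000 = €419000
  Exemption: €60000 − 20% × (€419000 − €146000) = €60000 − €54600 = €5400
  Base: €419000 − €5400 = €413600
  €413600 × 14% = €57904

Regular tax:
  €150000 × 8% = €12000
  €10000 × 18% = €1800
  €168000 × 25% = €42000
  → €55800
  Less energy credit €49000 → €6800

€57904 > €6800, so the shadow minimum tax is the binding amount.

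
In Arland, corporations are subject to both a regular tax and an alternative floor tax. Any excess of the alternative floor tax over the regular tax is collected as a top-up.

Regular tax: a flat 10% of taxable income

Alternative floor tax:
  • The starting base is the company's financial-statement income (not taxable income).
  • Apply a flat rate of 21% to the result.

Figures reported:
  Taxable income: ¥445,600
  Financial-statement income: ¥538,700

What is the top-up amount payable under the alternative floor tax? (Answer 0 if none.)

¥68,567

Alternative floor tax:
  Base (financial-statement income): ¥538,700
  ¥538,700 × 21% = ¥113,127

Regular tax:
  ¥445,600 × 10% = ¥44,560

Excess of alternative floor tax over regular tax: ¥113,127 − ¥44,560 = ¥68,567.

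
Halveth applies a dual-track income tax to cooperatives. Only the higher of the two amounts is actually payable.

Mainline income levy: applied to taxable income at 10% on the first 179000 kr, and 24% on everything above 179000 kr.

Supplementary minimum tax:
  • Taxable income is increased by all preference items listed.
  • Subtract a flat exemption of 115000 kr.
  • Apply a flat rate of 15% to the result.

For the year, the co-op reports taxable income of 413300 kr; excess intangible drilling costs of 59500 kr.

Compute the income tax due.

Mainline income levy:
  179000 kr × 10% = 17900 kr
  234300 kr × 24% = 56232 kr
  → 74132 kr

Supplementary minimum tax:
  Adjusted income: 413300 kr + 59500 kr = 472800 kr
  Less exemption 115000 kr → base 357800 kr
  357800 kr × 15% = 53670 kr

74132 kr > 53670 kr, so the mainline income levy governs.

74132 kr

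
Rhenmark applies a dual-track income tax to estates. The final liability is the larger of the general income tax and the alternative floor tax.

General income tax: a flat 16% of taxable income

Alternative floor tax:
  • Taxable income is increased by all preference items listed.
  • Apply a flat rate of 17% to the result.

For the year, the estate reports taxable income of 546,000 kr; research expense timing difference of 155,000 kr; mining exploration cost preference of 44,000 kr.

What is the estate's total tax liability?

General income tax:
  546,000 kr × 16% = 87,360 kr

Alternative floor tax:
  Adjusted income: 546,000 kr + 155,000 kr + 44,000 kr = 745,000 kr
  745,000 kr × 17% = 126,650 kr

126,650 kr > 87,360 kr, so the alternative floor tax is the binding amount.

126,650 kr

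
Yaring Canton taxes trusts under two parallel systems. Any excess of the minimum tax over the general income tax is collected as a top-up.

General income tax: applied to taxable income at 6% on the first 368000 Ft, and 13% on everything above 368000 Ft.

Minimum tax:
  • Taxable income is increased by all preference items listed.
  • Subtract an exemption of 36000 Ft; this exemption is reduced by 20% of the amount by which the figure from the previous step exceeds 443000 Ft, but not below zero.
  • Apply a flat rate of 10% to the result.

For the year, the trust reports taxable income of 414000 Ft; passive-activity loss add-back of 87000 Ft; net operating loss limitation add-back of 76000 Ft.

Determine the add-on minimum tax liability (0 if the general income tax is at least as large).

28720 Ft

Minimum tax:
  Adjusted income: 414000 Ft + 87000 Ft + 76000 Ft = 577000 Ft
  Exemption: 36000 Ft − 20% × (577000 Ft − 443000 Ft) = 36000 Ft − 26800 Ft = 9200 Ft
  Base: 577000 Ft − 9200 Ft = 567800 Ft
  567800 Ft × 10% = 56780 Ft

General income tax:
  368000 Ft × 6% = 22080 Ft
  46000 Ft × 13% = 5980 Ft
  → 28060 Ft

Excess of minimum tax over general income tax: 56780 Ft − 28060 Ft = 28720 Ft.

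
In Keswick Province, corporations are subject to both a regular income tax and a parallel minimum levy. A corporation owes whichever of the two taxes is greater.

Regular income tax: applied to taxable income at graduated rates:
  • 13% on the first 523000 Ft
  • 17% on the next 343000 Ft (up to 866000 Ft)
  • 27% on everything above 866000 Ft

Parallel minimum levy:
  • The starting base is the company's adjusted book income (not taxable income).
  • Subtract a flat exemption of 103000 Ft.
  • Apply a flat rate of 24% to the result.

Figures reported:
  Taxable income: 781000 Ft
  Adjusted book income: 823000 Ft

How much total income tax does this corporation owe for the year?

172800 Ft

Regular income tax:
  523000 Ft × 13% = 67990 Ft
  258000 Ft × 17% = 43860 Ft
  → 111850 Ft

Parallel minimum levy:
  Base (adjusted book income): 823000 Ft
  Less exemption 103000 Ft → base 720000 Ft
  720000 Ft × 24% = 172800 Ft

172800 Ft > 111850 Ft, so the parallel minimum levy is the binding amount.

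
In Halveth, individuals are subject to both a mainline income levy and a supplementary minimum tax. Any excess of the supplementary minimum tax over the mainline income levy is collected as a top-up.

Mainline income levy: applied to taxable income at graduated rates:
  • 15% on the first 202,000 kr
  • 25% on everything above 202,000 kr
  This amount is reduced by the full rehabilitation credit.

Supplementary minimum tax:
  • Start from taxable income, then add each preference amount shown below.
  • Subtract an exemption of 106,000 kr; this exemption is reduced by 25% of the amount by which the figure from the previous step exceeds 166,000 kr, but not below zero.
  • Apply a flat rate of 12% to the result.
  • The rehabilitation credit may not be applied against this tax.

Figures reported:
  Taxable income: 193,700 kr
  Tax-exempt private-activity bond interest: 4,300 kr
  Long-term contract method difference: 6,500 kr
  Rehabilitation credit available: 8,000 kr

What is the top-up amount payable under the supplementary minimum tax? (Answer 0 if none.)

Supplementary minimum tax:
  Adjusted income: 193,700 kr + 4,300 kr + 6,500 kr = 204,500 kr
  Exemption: 106,000 kr − 25% × (204,500 kr − 166,000 kr) = 106,000 kr − 9,625 kr = 96,375 kr
  Base: 204,500 kr − 96,375 kr = 108,125 kr
  108,125 kr × 12% = 12,975 kr

Mainline income levy:
  193,700 kr × 15% = 29,055 kr
  Less rehabilitation credit 8,000 kr → 21,055 kr

12,975 kr ≤ 21,055 kr, so no add-on is due.

0 kr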